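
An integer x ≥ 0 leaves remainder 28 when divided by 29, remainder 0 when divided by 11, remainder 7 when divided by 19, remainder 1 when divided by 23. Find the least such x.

From x ≡ 28 (mod 29) write x = 28 + 29t. Substituting into x ≡ 0 (mod 11) gives 29t ≡ 5 (mod 11), and since 7⁻¹ ≡ 8 (mod 11), t ≡ 7. Hence x ≡ 28 + 29·7 = 231 (mod 319).
From x ≡ 231 (mod 319) write x = 231 + 319t. Substituting into x ≡ 7 (mod 19) gives 319t ≡ 4 (mod 19), and since 15⁻¹ ≡ 14 (mod 19), t ≡ 18. Hence x ≡ 231 + 319·18 = 5973 (mod 6061).
From x ≡ 5973 (mod 6061) write x = 5973 + 6061t. Substituting into x ≡ 1 (mod 23) gives 6061t ≡ 8 (mod 23), and since 12⁻¹ ≡ 2 (mod 23), t ≡ 16. Hence x ≡ 5973 + 6061·16 = 102949 (mod 139403).

102949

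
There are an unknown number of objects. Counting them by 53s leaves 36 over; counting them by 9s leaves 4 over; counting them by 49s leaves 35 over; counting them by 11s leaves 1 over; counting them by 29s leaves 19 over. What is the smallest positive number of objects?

Combine the congruences pairwise.
From N ≡ 36 (mod 53) write N = 36 + 53t. Substituting into N ≡ 4 (mod 9) gives 53t ≡ 4 (mod 9), and since 8⁻¹ ≡ 8 (mod 9), t ≡ 5. Hence N ≡ 36 + 53·5 = 301 (mod 477).
From N ≡ 301 (mod 477) write N = 301 + 477t. Substituting into N ≡ 35 (mod 49) gives 477t ≡ 28 (mod 49), and since 36⁻¹ ≡ 15 (mod 49), t ≡ 28. Hence N ≡ 301 + 477·28 = 13657 (mod 23373).
From N ≡ 13657 (mod 23373) write N = 13657 + 23373t. Substituting into N ≡ 1 (mod 11) gives 23373t ≡ 6 (mod 11), and since 9⁻¹ ≡ 5 (mod 11), t ≡ 8. Hence N ≡ 13657 + 23373·8 = 200641 (mod 257103).
From N ≡ 200641 (mod 257103) write N = 200641 + 257103t. Substituting into N ≡ 19 (mod 29) gives 257103t ≡ 0 (mod 29), and since 18⁻¹ ≡ 21 (mod 29), t ≡ 0. Hence N ≡ 200641 + 257103·0 = 200641 (mod 7455987).

200641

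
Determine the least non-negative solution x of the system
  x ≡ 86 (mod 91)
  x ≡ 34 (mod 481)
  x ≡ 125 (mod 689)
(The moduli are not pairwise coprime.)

gcd(91, 481) = 13 and 13 | (34 − 86), so the pair is consistent; merging gives x ≡ 996 (mod 3367), where 3367 = lcm(91, 481).
gcd(3367, 689) = 13 and 13 | (125 − 996), so the pair is consistent; merging gives x ≡ 68336 (mod 178451), where 178451 = lcm(3367, 689).
The solution is unique modulo lcm(91, 481, 689) = 178451.

68336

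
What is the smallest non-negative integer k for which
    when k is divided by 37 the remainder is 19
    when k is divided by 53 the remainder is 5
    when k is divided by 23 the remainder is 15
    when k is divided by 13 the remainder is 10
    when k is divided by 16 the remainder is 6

160118

Combine the congruences pairwise.
From k ≡ 19 (mod 37) write k = 19 + 37t. Substituting into k ≡ 5 (mod 53) gives 37t ≡ 39 (mod 53), and since 37⁻¹ ≡ 43 (mod 53), t ≡ 34. Hence k ≡ 19 + 37·34 = 1277 (mod 1961).
From k ≡ 1277 (mod 1961) write k = 1277 + 1961t. Substituting into k ≡ 15 (mod 23) gives 1961t ≡ 3 (mod 23), and since 6⁻¹ ≡ 4 (mod 23), t ≡ 12. Hence k ≡ 1277 + 1961·12 = 24809 (mod 45103).
From k ≡ 24809 (mod 45103) write k = 24809 + 45103t. Substituting into k ≡ 10 (mod 13) gives 45103t ≡ 5 (mod 13), and since 6⁻¹ ≡ 11 (mod 13), t ≡ 3. Hence k ≡ 24809 + 45103·3 = 160118 (mod 586339).
From k ≡ 160118 (mod 586339) write k = 160118 + 586339t. Substituting into k ≡ 6 (mod 16) gives 586339t ≡ 0 (mod 16), and since 3⁻¹ ≡ 11 (mod 16), t ≡ 0. Hence k ≡ 160118 + 586339·0 = 160118 (mod 9381424).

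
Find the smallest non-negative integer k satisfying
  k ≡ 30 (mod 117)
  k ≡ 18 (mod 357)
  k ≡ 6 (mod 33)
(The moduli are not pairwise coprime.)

Combine the congruences pairwise.
gcd(117, 357) = 3 and 3 | (18 − 30), so the pair is consistent; merging gives k ≡ 732 (mod 13923), where 13923 = lcm(117, 357).
gcd(13923, 33) = 3 and 3 | (6 − 732), so the pair is consistent; merging gives k ≡ 732 (mod 153153), where 153153 = lcm(13923, 33).
The solution is unique modulo lcm(117, 357, 33) = 153153.

732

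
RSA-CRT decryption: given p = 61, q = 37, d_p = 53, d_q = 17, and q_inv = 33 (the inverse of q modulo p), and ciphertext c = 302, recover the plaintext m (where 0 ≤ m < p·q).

m₁ = c^(d_p) mod p: c ≡ 58 (mod 61), and 58^53 mod 61 = 34.
m₂ = c^(d_q) mod q: c ≡ 6 (mod 37), and 6^17 mod 37 = 6.
h = q_inv·(m₁ − m₂) mod p = 33·(34 − 6) mod 61 = 9.
m = m₂ + h·q = 6 + 9·37 = 339.

339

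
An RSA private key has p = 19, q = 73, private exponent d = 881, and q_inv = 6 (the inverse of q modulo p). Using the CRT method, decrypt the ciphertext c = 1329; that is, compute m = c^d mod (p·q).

d_p = d mod (p−1) = 881 mod 18 = 17; d_q = d mod (q−1) = 17.
m₁ = c^(d_p) mod p: c ≡ 18 (mod 19), and 18^17 mod 19 = 18.
m₂ = c^(d_q) mod q: c ≡ 15 (mod 73), and 15^17 mod 73 = 42.
h = q_inv·(m₁ − m₂) mod p = 6·(18 − 42) mod 19 = 8.
m = m₂ + h·q = 42 + 8·73 = 626.

626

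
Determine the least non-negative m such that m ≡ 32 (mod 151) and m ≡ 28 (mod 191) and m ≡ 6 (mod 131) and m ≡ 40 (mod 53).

92778660

Combine the congruences pairwise.
From m ≡ 32 (mod 151) write m = 32 + 151t. Substituting into m ≡ 28 (mod 191) gives 151t ≡ 187 (mod 191), and since 151⁻¹ ≡ 148 (mod 191), t ≡ 172. Hence m ≡ 32 + 151·172 = 26004 (mod 28841).
From m ≡ 26004 (mod 28841) write m = 26004 + 28841t. Substituting into m ≡ 6 (mod 131) gives 28841t ≡ 71 (mod 131), and since 21⁻¹ ≡ 25 (mod 131), t ≡ 72. Hence m ≡ 26004 + 28841·72 = 2102556 (mod 3778171).
From m ≡ 2102556 (mod 3778171) write m = 2102556 + 3778171t. Substituting into m ≡ 40 (mod 53) gives 3778171t ≡ 47 (mod 53), and since 13⁻¹ ≡ 49 (mod 53), t ≡ 24. Hence m ≡ 2102556 + 3778171·24 = 92778660 (mod 200243063).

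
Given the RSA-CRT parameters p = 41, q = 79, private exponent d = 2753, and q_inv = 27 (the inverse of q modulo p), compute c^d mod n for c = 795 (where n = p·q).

d_p = d mod (p−1) = 2753 mod 40 = 33; d_q = d mod (q−1) = 23.
m₁ = c^(d_p) mod p: c ≡ 16 (mod 41), and 16^33 mod 41 = 37.
m₂ = c^(d_q) mod q: c ≡ 5 (mod 79), and 5^23 mod 79 = 51.
h = q_inv·(m₁ − m₂) mod p = 27·(37 − 51) mod 41 = 32.
m = m₂ + h·q = 51 + 32·79 = 2579.

2579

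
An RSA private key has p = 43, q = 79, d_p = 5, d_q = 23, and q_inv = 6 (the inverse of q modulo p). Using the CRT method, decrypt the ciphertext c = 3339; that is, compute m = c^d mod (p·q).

2155

m₁ = c^(d_p) mod p: c ≡ 28 (mod 43), and 28^5 mod 43 = 5.
m₂ = c^(d_q) mod q: c ≡ 21 (mod 79), and 21^23 mod 79 = 22.
h = q_inv·(m₁ − m₂) mod p = 6·(5 − 22) mod 43 = 27.
m = m₂ + h·q = 22 + 27·79 = 2155.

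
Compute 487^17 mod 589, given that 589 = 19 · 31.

Mod 19: 487 ≡ 12; 12^17 ≡ 8 (mod 19).
Mod 31: 487 ≡ 22; 22^17 ≡ 12 (mod 31).
Combine by CRT: x ≡ 8 (mod 19), x ≡ 12 (mod 31) ⇒ x ≡ 198 (mod 589).

198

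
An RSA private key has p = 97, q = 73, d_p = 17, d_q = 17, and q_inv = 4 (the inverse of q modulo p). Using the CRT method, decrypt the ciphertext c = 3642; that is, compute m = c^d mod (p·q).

m₁ = c^(d_p) mod p: c ≡ 53 (mod 97), and 53^17 mod 97 = 32.
m₂ = c^(d_q) mod q: c ≡ 65 (mod 73), and 65^17 mod 73 = 9.
h = q_inv·(m₁ − m₂) mod p = 4·(32 − 9) mod 97 = 92.
m = m₂ + h·q = 9 + 92·73 = 6725.

6725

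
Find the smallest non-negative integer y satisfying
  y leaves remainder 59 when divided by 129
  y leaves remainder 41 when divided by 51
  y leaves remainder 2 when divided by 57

gcd(129, 51) = 3 and 3 | (41 − 59), so the pair is consistent; merging gives y ≡ 704 (mod 2193), where 2193 = lcm(129, 51).
gcd(2193, 57) = 3 and 3 | (2 − 704), so the pair is consistent; merging gives y ≡ 27020 (mod 41667), where 41667 = lcm(2193, 57).
The solution is unique modulo lcm(129, 51, 57) = 41667.

27020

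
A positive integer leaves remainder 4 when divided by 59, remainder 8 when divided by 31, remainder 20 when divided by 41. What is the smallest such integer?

7851

From x ≡ 4 (mod 59) write x = 4 + 59t. Substituting into x ≡ 8 (mod 31) gives 59t ≡ 4 (mod 31), and since 28⁻¹ ≡ 10 (mod 31), t ≡ 9. Hence x ≡ 4 + 59·9 = 535 (mod 1829).
From x ≡ 535 (mod 1829) write x = 535 + 1829t. Substituting into x ≡ 20 (mod 41) gives 1829t ≡ 18 (mod 41), and since 25⁻¹ ≡ 23 (mod 41), t ≡ 4. Hence x ≡ 535 + 1829·4 = 7851 (mod 74989).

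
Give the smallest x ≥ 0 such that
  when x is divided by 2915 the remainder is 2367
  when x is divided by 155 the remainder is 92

gcd(2915, 155) = 5 and 5 | (92 − 2367), so the pair is consistent; merging gives x ≡ 57752 (mod 90365), where 90365 = lcm(2915, 155).
The solution is unique modulo lcm(2915, 155) = 90365.

57752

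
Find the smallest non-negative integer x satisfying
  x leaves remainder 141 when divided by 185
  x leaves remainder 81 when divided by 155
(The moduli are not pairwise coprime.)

5506

gcd(185, 155) = 5 and 5 | (81 − 141), so the pair is consistent; merging gives x ≡ 5506 (mod 5735), where 5735 = lcm(185, 155).
The solution is unique modulo lcm(185, 155) = 5735.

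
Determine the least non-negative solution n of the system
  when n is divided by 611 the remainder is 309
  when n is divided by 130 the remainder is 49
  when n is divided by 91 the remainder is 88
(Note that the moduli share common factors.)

gcd(611, 130) = 13 and 13 | (49 − 309), so the pair is consistent; merging gives n ≡ 309 (mod 6110), where 6110 = lcm(611, 130).
gcd(6110, 91) = 13 and 13 | (88 − 309), so the pair is consistent; merging gives n ≡ 24749 (mod 42770), where 42770 = lcm(6110, 91).
The solution is unique modulo lcm(611, 130, 91) = 42770.

24749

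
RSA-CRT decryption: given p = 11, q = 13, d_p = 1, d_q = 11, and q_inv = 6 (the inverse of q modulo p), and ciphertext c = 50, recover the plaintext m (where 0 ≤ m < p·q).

m₁ = c^(d_p) mod p: c ≡ 6 (mod 11), and 6^1 mod 11 = 6.
m₂ = c^(d_q) mod q: c ≡ 11 (mod 13), and 11^11 mod 13 = 6.
h = q_inv·(m₁ − m₂) mod p = 6·(6 − 6) mod 11 = 0.
m = m₂ + h·q = 6 + 0·13 = 6.

6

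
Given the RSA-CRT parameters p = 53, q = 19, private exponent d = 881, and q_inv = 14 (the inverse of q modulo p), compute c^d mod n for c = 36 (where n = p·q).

275

d_p = d mod (p−1) = 881 mod 52 = 49; d_q = d mod (q−1) = 17.
m₁ = c^(d_p) mod p: c ≡ 36 (mod 53), and 36^49 mod 53 = 10.
m₂ = c^(d_q) mod q: c ≡ 17 (mod 19), and 17^17 mod 19 = 9.
h = q_inv·(m₁ − m₂) mod p = 14·(10 − 9) mod 53 = 14.
m = m₂ + h·q = 9 + 14·19 = 275.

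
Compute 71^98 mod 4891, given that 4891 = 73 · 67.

1424

Mod 73: 71 ≡ 71; by Fermat, exponent reduces to 98 mod 72 = 26; 71^26 ≡ 37 (mod 73).
Mod 67: 71 ≡ 4; by Fermat, exponent reduces to 98 mod 66 = 32; 4^32 ≡ 17 (mod 67).
Combine by CRT: x ≡ 37 (mod 73), x ≡ 17 (mod 67) ⇒ x ≡ 1424 (mod 4891).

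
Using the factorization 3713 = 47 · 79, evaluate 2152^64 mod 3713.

Mod 47: 2152 ≡ 37; by Fermat, exponent reduces to 64 mod 46 = 18; 37^18 ≡ 3 (mod 47).
Mod 79: 2152 ≡ 19; 19^64 ≡ 32 (mod 79).
Combine by CRT: x ≡ 3 (mod 47), x ≡ 32 (mod 79) ⇒ x ≡ 2165 (mod 3713).

2165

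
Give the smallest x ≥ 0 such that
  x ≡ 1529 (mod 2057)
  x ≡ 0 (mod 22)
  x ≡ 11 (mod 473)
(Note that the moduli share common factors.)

Combine the congruences pairwise.
gcd(2057, 22) = 11 and 11 | (0 − 1529), so the pair is consistent; merging gives x ≡ 3586 (mod 4114), where 4114 = lcm(2057, 22).
gcd(4114, 473) = 11 and 11 | (11 − 3586), so the pair is consistent; merging gives x ≡ 106436 (mod 176902), where 176902 = lcm(4114, 473).
The solution is unique modulo lcm(2057, 22, 473) = 176902.

106436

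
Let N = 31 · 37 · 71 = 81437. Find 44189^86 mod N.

48369

Mod 31: 44189 ≡ 14; by Fermat, exponent reduces to 86 mod 30 = 26; 14^26 ≡ 9 (mod 31).
Mod 37: 44189 ≡ 11; by Fermat, exponent reduces to 86 mod 36 = 14; 11^14 ≡ 10 (mod 37).
Mod 71: 44189 ≡ 27; by Fermat, exponent reduces to 86 mod 70 = 16; 27^16 ≡ 18 (mod 71).
Combine by CRT: x ≡ 9 (mod 31), x ≡ 10 (mod 37), x ≡ 18 (mod 71) ⇒ x ≡ 48369 (mod 81437).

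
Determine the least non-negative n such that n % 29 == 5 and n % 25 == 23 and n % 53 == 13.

30223

The moduli are pairwise coprime; M = 29·25·53 = 38425.
M/29 = 1325; 1325 ≡ 20 (mod 29); 20·16 ≡ 1, so inverse 16.
M/25 = 1537; 1537 ≡ 12 (mod 25); 12·23 ≡ 1, so inverse 23.
M/53 = 725; 725 ≡ 36 (mod 53); 36·28 ≡ 1, so inverse 28.
n ≡ 5·1325·16 + 23·1537·23 + 13·725·28 = 1182973.
1182973 mod 38425 = 30223.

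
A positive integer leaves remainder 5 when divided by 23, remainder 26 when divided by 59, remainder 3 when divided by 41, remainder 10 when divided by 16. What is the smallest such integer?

674986

The moduli are pairwise coprime; M = 23·59·41·16 = 890192.
M/23 = 38704; 38704 ≡ 18 (mod 23); 18·9 ≡ 1, so inverse 9.
M/59 = 15088; 15088 ≡ 43 (mod 59); 43·11 ≡ 1, so inverse 11.
M/41 = 21712; 21712 ≡ 23 (mod 41); 23·25 ≡ 1, so inverse 25.
M/16 = 55637; 55637 ≡ 5 (mod 16); 5·13 ≡ 1, so inverse 13.
n ≡ 5·38704·9 + 26·15088·11 + 3·21712·25 + 10·55637·13 = 14918058.
14918058 mod 890192 = 674986.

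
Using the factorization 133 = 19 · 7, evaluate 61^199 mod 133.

61

Mod 19: 61 ≡ 4; by Fermat, exponent reduces to 199 mod 18 = 1; 4^1 ≡ 4 (mod 19).
Mod 7: 61 ≡ 5; by Fermat, exponent reduces to 199 mod 6 = 1; 5^1 ≡ 5 (mod 7).
Combine by CRT: x ≡ 4 (mod 19), x ≡ 5 (mod 7) ⇒ x ≡ 61 (mod 133).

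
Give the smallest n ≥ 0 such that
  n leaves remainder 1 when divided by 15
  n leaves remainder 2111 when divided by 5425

gcd(15, 5425) = 5 and 5 | (2111 − 1), so the pair is consistent; merging gives n ≡ 12961 (mod 16275), where 16275 = lcm(15, 5425).
The solution is unique modulo lcm(15, 5425) = 16275.

12961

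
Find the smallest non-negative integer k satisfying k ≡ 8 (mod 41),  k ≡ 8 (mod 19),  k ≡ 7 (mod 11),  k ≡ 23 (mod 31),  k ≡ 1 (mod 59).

The moduli are pairwise coprime; N = 41·19·11·31·59 = 15672701.
N/41 = 382261; 382261 ≡ 18 (mod 41); 18·16 ≡ 1, so inverse 16.
N/19 = 824879; 824879 ≡ 13 (mod 19); 13·3 ≡ 1, so inverse 3.
N/11 = 1424791; 1424791 ≡ 5 (mod 11); 5·9 ≡ 1, so inverse 9.
N/31 = 505571; 505571 ≡ 23 (mod 31); 23·27 ≡ 1, so inverse 27.
N/59 = 265639; 265639 ≡ 21 (mod 59); 21·45 ≡ 1, so inverse 45.
k ≡ 8·382261·16 + 8·824879·3 + 7·1424791·9 + 23·505571·27 + 1·265639·45 = 484401683.
484401683 mod 15672701 = 14220653.

14220653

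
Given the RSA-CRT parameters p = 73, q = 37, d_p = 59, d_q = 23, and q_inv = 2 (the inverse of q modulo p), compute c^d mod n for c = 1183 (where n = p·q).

m₁ = c^(d_p) mod p: c ≡ 15 (mod 73), and 15^59 mod 73 = 53.
m₂ = c^(d_q) mod q: c ≡ 36 (mod 37), and 36^23 mod 37 = 36.
h = q_inv·(m₁ − m₂) mod p = 2·(53 − 36) mod 73 = 34.
m = m₂ + h·q = 36 + 34·37 = 1294.

1294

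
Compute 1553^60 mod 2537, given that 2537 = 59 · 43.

656

Mod 59: 1553 ≡ 19; by Fermat, exponent reduces to 60 mod 58 = 2; 19^2 ≡ 7 (mod 59).
Mod 43: 1553 ≡ 5; by Fermat, exponent reduces to 60 mod 42 = 18; 5^18 ≡ 11 (mod 43).
Combine by CRT: x ≡ 7 (mod 59), x ≡ 11 (mod 43) ⇒ x ≡ 656 (mod 2537).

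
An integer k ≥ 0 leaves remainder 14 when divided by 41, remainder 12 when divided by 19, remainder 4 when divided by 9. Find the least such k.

3622

From k ≡ 14 (mod 41) write k = 14 + 41t. Substituting into k ≡ 12 (mod 19) gives 41t ≡ 17 (mod 19), and since 3⁻¹ ≡ 13 (mod 19), t ≡ 12. Hence k ≡ 14 + 41·12 = 506 (mod 779).
From k ≡ 506 (mod 779) write k = 506 + 779t. Substituting into k ≡ 4 (mod 9) gives 779t ≡ 2 (mod 9), and since 5⁻¹ ≡ 2 (mod 9), t ≡ 4. Hence k ≡ 506 + 779·4 = 3622 (mod 7011).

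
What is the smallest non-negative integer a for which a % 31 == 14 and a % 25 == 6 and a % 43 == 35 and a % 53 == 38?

The moduli are pairwise coprime; N = 31·25·43·53 = 1766225.
N/31 = 56975; 56975 ≡ 28 (mod 31); 28·10 ≡ 1, so inverse 10.
N/25 = 70649; 70649 ≡ 24 (mod 25); 24·24 ≡ 1, so inverse 24.
N/43 = 41075; 41075 ≡ 10 (mod 43); 10·13 ≡ 1, so inverse 13.
N/53 = 33325; 33325 ≡ 41 (mod 53); 41·22 ≡ 1, so inverse 22.
a ≡ 14·56975·10 + 6·70649·24 + 35·41075·13 + 38·33325·22 = 64698781.
64698781 mod 1766225 = 1114681.

1114681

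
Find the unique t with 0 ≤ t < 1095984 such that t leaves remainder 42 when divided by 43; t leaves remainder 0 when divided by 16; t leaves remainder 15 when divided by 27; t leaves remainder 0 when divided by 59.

The moduli are pairwise coprime; N = 43·16·27·59 = 1095984.
N/43 = 25488; 25488 ≡ 32 (mod 43); 32·39 ≡ 1, so inverse 39.
N/16 = 68499; 68499 ≡ 3 (mod 16); 3·11 ≡ 1, so inverse 11.
N/27 = 40592; 40592 ≡ 11 (mod 27); 11·5 ≡ 1, so inverse 5.
N/59 = 18576; 18576 ≡ 50 (mod 59); 50·13 ≡ 1, so inverse 13.
t ≡ 42·25488·39 + 0·68499·11 + 15·40592·5 + 0·18576·13 = 44793744.
44793744 mod 1095984 = 954384.

954384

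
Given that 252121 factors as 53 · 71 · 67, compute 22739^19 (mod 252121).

232470

Mod 53: 22739 ≡ 2; 2^19 ≡ 12 (mod 53).
Mod 71: 22739 ≡ 19; 19^19 ≡ 16 (mod 71).
Mod 67: 22739 ≡ 26; 26^19 ≡ 47 (mod 67).
Combine by CRT: x ≡ 12 (mod 53), x ≡ 16 (mod 71), x ≡ 47 (mod 67) ⇒ x ≡ 232470 (mod 252121).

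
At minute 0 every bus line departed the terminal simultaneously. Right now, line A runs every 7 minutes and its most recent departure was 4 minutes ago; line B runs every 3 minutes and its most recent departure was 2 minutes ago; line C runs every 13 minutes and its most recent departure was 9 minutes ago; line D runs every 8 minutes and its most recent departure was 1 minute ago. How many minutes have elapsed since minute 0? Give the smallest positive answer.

Combine the congruences pairwise.
From t ≡ 4 (mod 7) write t = 4 + 7s. Substituting into t ≡ 2 (mod 3) gives 7s ≡ 1 (mod 3), and since 1⁻¹ ≡ 1 (mod 3), s ≡ 1. Hence t ≡ 4 + 7·1 = 11 (mod 21).
From t ≡ 11 (mod 21) write t = 11 + 21s. Substituting into t ≡ 9 (mod 13) gives 21s ≡ 11 (mod 13), and since 8⁻¹ ≡ 5 (mod 13), s ≡ 3. Hence t ≡ 11 + 21·3 = 74 (mod 273).
From t ≡ 74 (mod 273) write t = 74 + 273s. Substituting into t ≡ 1 (mod 8) gives 273s ≡ 7 (mod 8), and since 1⁻¹ ≡ 1 (mod 8), s ≡ 7. Hence t ≡ 74 + 273·7 = 1985 (mod 2184).

1985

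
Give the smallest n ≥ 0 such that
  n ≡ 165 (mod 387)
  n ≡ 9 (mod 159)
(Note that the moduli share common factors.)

11775

Combine the congruences pairwise.
gcd(387, 159) = 3 and 3 | (9 − 165), so the pair is consistent; merging gives n ≡ 11775 (mod 20511), where 20511 = lcm(387, 159).
The solution is unique modulo lcm(387, 159) = 20511.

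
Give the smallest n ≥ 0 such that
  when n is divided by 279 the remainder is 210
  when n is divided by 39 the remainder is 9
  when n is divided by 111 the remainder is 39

123249

Combine the congruences pairwise.
gcd(279, 39) = 3 and 3 | (9 − 210), so the pair is consistent; merging gives n ≡ 3558 (mod 3627), where 3627 = lcm(279, 39).
gcd(3627, 111) = 3 and 3 | (39 − 3558), so the pair is consistent; merging gives n ≡ 123249 (mod 134199), where 134199 = lcm(3627, 111).
The solution is unique modulo lcm(279, 39, 111) = 134199.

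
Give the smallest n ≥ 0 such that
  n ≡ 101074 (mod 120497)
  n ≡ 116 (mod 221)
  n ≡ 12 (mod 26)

Combine the congruences pairwise.
gcd(120497, 221) = 13 and 13 | (116 − 101074), so the pair is consistent; merging gives n ≡ 703559 (mod 2048449), where 2048449 = lcm(120497, 221).
gcd(2048449, 26) = 13 and 13 | (12 − 703559), so the pair is consistent; merging gives n ≡ 2752008 (mod 4096898), where 4096898 = lcm(2048449, 26).
The solution is unique modulo lcm(120497, 221, 26) = 4096898.

2752008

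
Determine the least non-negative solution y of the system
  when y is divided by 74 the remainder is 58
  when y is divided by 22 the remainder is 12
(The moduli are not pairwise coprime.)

gcd(74, 22) = 2 and 2 | (12 − 58), so the pair is consistent; merging gives y ≡ 650 (mod 814), where 814 = lcm(74, 22).
The solution is unique modulo lcm(74, 22) = 814.

650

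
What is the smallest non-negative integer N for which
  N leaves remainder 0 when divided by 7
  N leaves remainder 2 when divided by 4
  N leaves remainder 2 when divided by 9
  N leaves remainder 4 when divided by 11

686

From N ≡ 0 (mod 7) write N = 0 + 7t. Substituting into N ≡ 2 (mod 4) gives 7t ≡ 2 (mod 4), and since 3⁻¹ ≡ 3 (mod 4), t ≡ 2. Hence N ≡ 0 + 7·2 = 14 (mod 28).
From N ≡ 14 (mod 28) write N = 14 + 28t. Substituting into N ≡ 2 (mod 9) gives 28t ≡ 6 (mod 9), and since 1⁻¹ ≡ 1 (mod 9), t ≡ 6. Hence N ≡ 14 + 28·6 = 182 (mod 252).
From N ≡ 182 (mod 252) write N = 182 + 252t. Substituting into N ≡ 4 (mod 11) gives 252t ≡ 9 (mod 11), and since 10⁻¹ ≡ 10 (mod 11), t ≡ 2. Hence N ≡ 182 + 252·2 = 686 (mod 2772).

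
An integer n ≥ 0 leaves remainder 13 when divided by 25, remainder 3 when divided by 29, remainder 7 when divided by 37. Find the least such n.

The moduli are pairwise coprime; M = 25·29·37 = 26825.
M/25 = 1073; 1073 ≡ 23 (mod 25); 23·12 ≡ 1, so inverse 12.
M/29 = 925; 925 ≡ 26 (mod 29); 26·19 ≡ 1, so inverse 19.
M/37 = 725; 725 ≡ 22 (mod 37); 22·32 ≡ 1, so inverse 32.
n ≡ 13·1073·12 + 3·925·19 + 7·725·32 = 382513.
382513 mod 26825 = 6963.

6963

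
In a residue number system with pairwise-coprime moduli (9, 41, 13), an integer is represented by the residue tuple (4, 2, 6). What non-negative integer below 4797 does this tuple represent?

2749

Combine the congruences pairwise.
From x ≡ 4 (mod 9) write x = 4 + 9t. Substituting into x ≡ 2 (mod 41) gives 9t ≡ 39 (mod 41), and since 9⁻¹ ≡ 32 (mod 41), t ≡ 18. Hence x ≡ 4 + 9·18 = 166 (mod 369).
From x ≡ 166 (mod 369) write x = 166 + 369t. Substituting into x ≡ 6 (mod 13) gives 369t ≡ 9 (mod 13), and since 5⁻¹ ≡ 8 (mod 13), t ≡ 7. Hence x ≡ 166 + 369·7 = 2749 (mod 4797).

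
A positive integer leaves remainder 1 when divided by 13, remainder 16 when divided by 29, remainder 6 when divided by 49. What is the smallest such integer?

The moduli are pairwise coprime; N = 13·29·49 = 18473.
N/13 = 1421; 1421 ≡ 4 (mod 13); 4·10 ≡ 1, so inverse 10.
N/29 = 637; 637 ≡ 28 (mod 29); 28·28 ≡ 1, so inverse 28.
N/49 = 377; 377 ≡ 34 (mod 49); 34·13 ≡ 1, so inverse 13.
x ≡ 1·1421·10 + 16·637·28 + 6·377·13 = 328992.
328992 mod 18473 = 14951.

14951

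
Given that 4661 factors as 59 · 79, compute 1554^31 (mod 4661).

2524

Mod 59: 1554 ≡ 20; 20^31 ≡ 46 (mod 59).
Mod 79: 1554 ≡ 53; 53^31 ≡ 75 (mod 79).
Combine by CRT: x ≡ 46 (mod 59), x ≡ 75 (mod 79) ⇒ x ≡ 2524 (mod 4661).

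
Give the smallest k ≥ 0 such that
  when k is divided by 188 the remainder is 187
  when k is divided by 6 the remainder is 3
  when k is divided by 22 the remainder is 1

375

gcd(188, 6) = 2 and 2 | (3 − 187), so the pair is consistent; merging gives k ≡ 375 (mod 564), where 564 = lcm(188, 6).
gcd(564, 22) = 2 and 2 | (1 − 375), so the pair is consistent; merging gives k ≡ 375 (mod 6204), where 6204 = lcm(564, 22).
The solution is unique modulo lcm(188, 6, 22) = 6204.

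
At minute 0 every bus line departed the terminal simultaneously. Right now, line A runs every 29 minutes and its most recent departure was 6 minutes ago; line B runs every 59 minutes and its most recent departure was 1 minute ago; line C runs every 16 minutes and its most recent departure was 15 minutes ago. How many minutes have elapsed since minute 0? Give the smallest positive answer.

15695

The moduli are pairwise coprime; N = 29·59·16 = 27376.
N/29 = 944; 944 ≡ 16 (mod 29); 16·20 ≡ 1, so inverse 20.
N/59 = 464; 464 ≡ 51 (mod 59); 51·22 ≡ 1, so inverse 22.
N/16 = 1711; 1711 ≡ 15 (mod 16); 15·15 ≡ 1, so inverse 15.
t ≡ 6·944·20 + 1·464·22 + 15·1711·15 = 508463.
508463 mod 27376 = 15695.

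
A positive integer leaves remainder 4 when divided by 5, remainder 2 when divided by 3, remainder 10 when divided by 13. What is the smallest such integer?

179

The moduli are pairwise coprime; N = 5·3·13 = 195.
N/5 = 39; 39 ≡ 4 (mod 5); 4·4 ≡ 1, so inverse 4.
N/3 = 65; 65 ≡ 2 (mod 3); 2·2 ≡ 1, so inverse 2.
N/13 = 15; 15 ≡ 2 (mod 13); 2·7 ≡ 1, so inverse 7.
m ≡ 4·39·4 + 2·65·2 + 10·15·7 = 1934.
1934 mod 195 = 179.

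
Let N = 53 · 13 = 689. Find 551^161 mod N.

239

Mod 53: 551 ≡ 21; by Fermat, exponent reduces to 161 mod 52 = 5; 21^5 ≡ 27 (mod 53).
Mod 13: 551 ≡ 5; by Fermat, exponent reduces to 161 mod 12 = 5; 5^5 ≡ 5 (mod 13).
Combine by CRT: x ≡ 27 (mod 53), x ≡ 5 (mod 13) ⇒ x ≡ 239 (mod 689).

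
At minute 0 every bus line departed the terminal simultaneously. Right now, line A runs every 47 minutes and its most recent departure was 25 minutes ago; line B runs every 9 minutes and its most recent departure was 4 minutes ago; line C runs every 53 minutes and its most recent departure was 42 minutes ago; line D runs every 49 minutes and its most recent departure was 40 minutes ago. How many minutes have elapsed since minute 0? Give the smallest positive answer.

The moduli are pairwise coprime; N = 47·9·53·49 = 1098531.
N/47 = 23373; 23373 ≡ 14 (mod 47); 14·37 ≡ 1, so inverse 37.
N/9 = 122059; 122059 ≡ 1 (mod 9), inverse 1.
N/53 = 20727; 20727 ≡ 4 (mod 53); 4·40 ≡ 1, so inverse 40.
N/49 = 22419; 22419 ≡ 26 (mod 49); 26·17 ≡ 1, so inverse 17.
t ≡ 25·23373·37 + 4·122059·1 + 42·20727·40 + 40·22419·17 = 72174541.
72174541 mod 1098531 = 770026.

770026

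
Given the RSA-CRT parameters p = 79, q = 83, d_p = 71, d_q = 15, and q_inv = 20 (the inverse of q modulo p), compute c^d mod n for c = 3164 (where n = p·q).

m₁ = c^(d_p) mod p: c ≡ 4 (mod 79), and 4^71 mod 79 = 51.
m₂ = c^(d_q) mod q: c ≡ 10 (mod 83), and 10^15 mod 83 = 28.
h = q_inv·(m₁ − m₂) mod p = 20·(51 − 28) mod 79 = 65.
m = m₂ + h·q = 28 + 65·83 = 5423.

5423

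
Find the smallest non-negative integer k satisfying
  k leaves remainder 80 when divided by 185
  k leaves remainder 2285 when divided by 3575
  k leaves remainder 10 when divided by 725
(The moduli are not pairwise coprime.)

631485

Combine the congruences pairwise.
gcd(185, 3575) = 5 and 5 | (2285 − 80), so the pair is consistent; merging gives k ≡ 102385 (mod 132275), where 132275 = lcm(185, 3575).
gcd(132275, 725) = 25 and 25 | (10 − 102385), so the pair is consistent; merging gives k ≡ 631485 (mod 3835975), where 3835975 = lcm(132275, 725).
The solution is unique modulo lcm(185, 3575, 725) = 3835975.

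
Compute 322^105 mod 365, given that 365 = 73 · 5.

22

Mod 73: 322 ≡ 30; by Fermat, exponent reduces to 105 mod 72 = 33; 30^33 ≡ 22 (mod 73).
Mod 5: 322 ≡ 2; by Fermat, exponent reduces to 105 mod 4 = 1; 2^1 ≡ 2 (mod 5).
Combine by CRT: x ≡ 22 (mod 73), x ≡ 2 (mod 5) ⇒ x ≡ 22 (mod 365).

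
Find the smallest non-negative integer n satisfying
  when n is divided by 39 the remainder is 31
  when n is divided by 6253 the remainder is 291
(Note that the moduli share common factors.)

6544

gcd(39, 6253) = 13 and 13 | (291 − 31), so the pair is consistent; merging gives n ≡ 6544 (mod 18759), where 18759 = lcm(39, 6253).
The solution is unique modulo lcm(39, 6253) = 18759.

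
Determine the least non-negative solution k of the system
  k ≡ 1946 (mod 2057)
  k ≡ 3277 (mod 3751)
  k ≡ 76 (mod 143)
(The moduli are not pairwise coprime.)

760979

Combine the congruences pairwise.
gcd(2057, 3751) = 121 and 121 | (3277 − 1946), so the pair is consistent; merging gives k ≡ 59542 (mod 63767), where 63767 = lcm(2057, 3751).
gcd(63767, 143) = 11 and 11 | (76 − 59542), so the pair is consistent; merging gives k ≡ 760979 (mod 828971), where 828971 = lcm(63767, 143).
The solution is unique modulo lcm(2057, 3751, 143) = 828971.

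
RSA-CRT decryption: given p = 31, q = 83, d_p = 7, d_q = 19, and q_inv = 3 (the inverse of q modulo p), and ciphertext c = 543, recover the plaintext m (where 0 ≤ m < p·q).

m₁ = c^(d_p) mod p: c ≡ 16 (mod 31), and 16^7 mod 31 = 8.
m₂ = c^(d_q) mod q: c ≡ 45 (mod 83), and 45^19 mod 83 = 55.
h = q_inv·(m₁ − m₂) mod p = 3·(8 − 55) mod 31 = 14.
m = m₂ + h·q = 55 + 14·83 = 1217.

1217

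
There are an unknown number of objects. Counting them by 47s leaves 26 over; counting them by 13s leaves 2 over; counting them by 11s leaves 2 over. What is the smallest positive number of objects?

The moduli are pairwise coprime; M = 47·13·11 = 6721.
M/47 = 143; 143 ≡ 2 (mod 47); 2·24 ≡ 1, so inverse 24.
M/13 = 517; 517 ≡ 10 (mod 13); 10·4 ≡ 1, so inverse 4.
M/11 = 611; 611 ≡ 6 (mod 11); 6·2 ≡ 1, so inverse 2.
N ≡ 26·143·24 + 2·517·4 + 2·611·2 = 95812.
95812 mod 6721 = 1718.

1718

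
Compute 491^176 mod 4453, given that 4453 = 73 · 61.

3901

Mod 73: 491 ≡ 53; by Fermat, exponent reduces to 176 mod 72 = 32; 53^32 ≡ 32 (mod 73).
Mod 61: 491 ≡ 3; by Fermat, exponent reduces to 176 mod 60 = 56; 3^56 ≡ 58 (mod 61).
Combine by CRT: x ≡ 32 (mod 73), x ≡ 58 (mod 61) ⇒ x ≡ 3901 (mod 4453).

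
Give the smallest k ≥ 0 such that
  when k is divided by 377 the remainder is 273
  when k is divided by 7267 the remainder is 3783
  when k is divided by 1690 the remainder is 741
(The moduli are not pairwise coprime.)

gcd(377, 7267) = 13 and 13 | (3783 − 273), so the pair is consistent; merging gives k ≡ 127322 (mod 210743), where 210743 = lcm(377, 7267).
gcd(210743, 1690) = 169 and 169 | (741 − 127322), so the pair is consistent; merging gives k ≡ 759551 (mod 2107430), where 2107430 = lcm(210743, 1690).
The solution is unique modulo lcm(377, 7267, 1690) = 2107430.

759551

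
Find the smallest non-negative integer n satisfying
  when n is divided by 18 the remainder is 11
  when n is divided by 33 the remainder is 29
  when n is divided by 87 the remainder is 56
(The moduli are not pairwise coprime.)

gcd(18, 33) = 3 and 3 | (29 − 11), so the pair is consistent; merging gives n ≡ 29 (mod 198), where 198 = lcm(18, 33).
gcd(198, 87) = 3 and 3 | (56 − 29), so the pair is consistent; merging gives n ≡ 2405 (mod 5742), where 5742 = lcm(198, 87).
The solution is unique modulo lcm(18, 33, 87) = 5742.

2405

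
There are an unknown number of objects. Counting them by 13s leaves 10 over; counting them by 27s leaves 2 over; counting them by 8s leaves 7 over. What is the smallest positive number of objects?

From N ≡ 10 (mod 13) write N = 10 + 13t. Substituting into N ≡ 2 (mod 27) gives 13t ≡ 19 (mod 27), and since 13⁻¹ ≡ 25 (mod 27), t ≡ 16. Hence N ≡ 10 + 13·16 = 218 (mod 351).
From N ≡ 218 (mod 351) write N = 218 + 351t. Substituting into N ≡ 7 (mod 8) gives 351t ≡ 5 (mod 8), and since 7⁻¹ ≡ 7 (mod 8), t ≡ 3. Hence N ≡ 218 + 351·3 = 1271 (mod 2808).

1271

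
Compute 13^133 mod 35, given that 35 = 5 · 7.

13

Mod 5: 13 ≡ 3; by Fermat, exponent reduces to 133 mod 4 = 1; 3^1 ≡ 3 (mod 5).
Mod 7: 13 ≡ 6; by Fermat, exponent reduces to 133 mod 6 = 1; 6^1 ≡ 6 (mod 7).
Combine by CRT: x ≡ 3 (mod 5), x ≡ 6 (mod 7) ⇒ x ≡ 13 (mod 35).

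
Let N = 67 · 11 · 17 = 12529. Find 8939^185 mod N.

11087

Mod 67: 8939 ≡ 28; by Fermat, exponent reduces to 185 mod 66 = 53; 28^53 ≡ 32 (mod 67).
Mod 11: 8939 ≡ 7; by Fermat, exponent reduces to 185 mod 10 = 5; 7^5 ≡ 10 (mod 11).
Mod 17: 8939 ≡ 14; by Fermat, exponent reduces to 185 mod 16 = 9; 14^9 ≡ 3 (mod 17).
Combine by CRT: x ≡ 32 (mod 67), x ≡ 10 (mod 11), x ≡ 3 (mod 17) ⇒ x ≡ 11087 (mod 12529).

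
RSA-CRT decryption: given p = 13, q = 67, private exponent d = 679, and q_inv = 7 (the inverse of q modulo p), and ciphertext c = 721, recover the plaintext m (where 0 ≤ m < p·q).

852

d_p = d mod (p−1) = 679 mod 12 = 7; d_q = d mod (q−1) = 19.
m₁ = c^(d_p) mod p: c ≡ 6 (mod 13), and 6^7 mod 13 = 7.
m₂ = c^(d_q) mod q: c ≡ 51 (mod 67), and 51^19 mod 67 = 48.
h = q_inv·(m₁ − m₂) mod p = 7·(7 − 48) mod 13 = 12.
m = m₂ + h·q = 48 + 12·67 = 852.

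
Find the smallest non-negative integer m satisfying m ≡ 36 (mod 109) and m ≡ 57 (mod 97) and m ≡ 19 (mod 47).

From m ≡ 36 (mod 109) write m = 36 + 109t. Substituting into m ≡ 57 (mod 97) gives 109t ≡ 21 (mod 97), and since 12⁻¹ ≡ 89 (mod 97), t ≡ 26. Hence m ≡ 36 + 109·26 = 2870 (mod 10573).
From m ≡ 2870 (mod 10573) write m = 2870 + 10573t. Substituting into m ≡ 19 (mod 47) gives 10573t ≡ 16 (mod 47), and since 45⁻¹ ≡ 23 (mod 47), t ≡ 39. Hence m ≡ 2870 + 10573·39 = 415217 (mod 496931).

415217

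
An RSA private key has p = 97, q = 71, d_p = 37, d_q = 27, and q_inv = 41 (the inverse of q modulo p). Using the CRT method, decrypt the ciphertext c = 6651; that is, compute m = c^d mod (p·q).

m₁ = c^(d_p) mod p: c ≡ 55 (mod 97), and 55^37 mod 97 = 69.
m₂ = c^(d_q) mod q: c ≡ 48 (mod 71), and 48^27 mod 71 = 37.
h = q_inv·(m₁ − m₂) mod p = 41·(69 − 37) mod 97 = 51.
m = m₂ + h·q = 37 + 51·71 = 3658.

3658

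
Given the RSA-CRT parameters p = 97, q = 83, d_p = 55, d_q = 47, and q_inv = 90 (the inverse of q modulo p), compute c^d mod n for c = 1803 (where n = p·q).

6397

m₁ = c^(d_p) mod p: c ≡ 57 (mod 97), and 57^55 mod 97 = 92.
m₂ = c^(d_q) mod q: c ≡ 60 (mod 83), and 60^47 mod 83 = 6.
h = q_inv·(m₁ − m₂) mod p = 90·(92 − 6) mod 97 = 77.
m = m₂ + h·q = 6 + 77·83 = 6397.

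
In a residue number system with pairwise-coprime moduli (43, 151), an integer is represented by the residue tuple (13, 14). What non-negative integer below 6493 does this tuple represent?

6205

Combine the congruences pairwise.
From x ≡ 13 (mod 43) write x = 13 + 43t. Substituting into x ≡ 14 (mod 151) gives 43t ≡ 1 (mod 151), and since 43⁻¹ ≡ 144 (mod 151), t ≡ 144. Hence x ≡ 13 + 43·144 = 6205 (mod 6493).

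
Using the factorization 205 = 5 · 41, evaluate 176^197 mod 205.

Mod 5: 176 ≡ 1; by Fermat, exponent reduces to 197 mod 4 = 1; 1^1 ≡ 1 (mod 5).
Mod 41: 176 ≡ 12; by Fermat, exponent reduces to 197 mod 40 = 37; 12^37 ≡ 7 (mod 41).
Combine by CRT: x ≡ 1 (mod 5), x ≡ 7 (mod 41) ⇒ x ≡ 171 (mod 205).

171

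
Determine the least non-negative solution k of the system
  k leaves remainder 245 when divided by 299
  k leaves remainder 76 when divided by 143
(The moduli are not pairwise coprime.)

gcd(299, 143) = 13 and 13 | (76 − 245), so the pair is consistent; merging gives k ≡ 2936 (mod 3289), where 3289 = lcm(299, 143).
The solution is unique modulo lcm(299, 143) = 3289.

2936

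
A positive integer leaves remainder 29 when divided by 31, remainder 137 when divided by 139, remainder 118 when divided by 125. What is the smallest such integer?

236993

From x ≡ 29 (mod 31) write x = 29 + 31t. Substituting into x ≡ 137 (mod 139) gives 31t ≡ 108 (mod 139), and since 31⁻¹ ≡ 9 (mod 139), t ≡ 138. Hence x ≡ 29 + 31·138 = 4307 (mod 4309).
From x ≡ 4307 (mod 4309) write x = 4307 + 4309t. Substituting into x ≡ 118 (mod 125) gives 4309t ≡ 61 (mod 125), and since 59⁻¹ ≡ 89 (mod 125), t ≡ 54. Hence x ≡ 4307 + 4309·54 = 236993 (mod 538625).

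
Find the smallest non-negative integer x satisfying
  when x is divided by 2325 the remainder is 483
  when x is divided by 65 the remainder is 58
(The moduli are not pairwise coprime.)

gcd(2325, 65) = 5 and 5 | (58 − 483), so the pair is consistent; merging gives x ≡ 26058 (mod 30225), where 30225 = lcm(2325, 65).
The solution is unique modulo lcm(2325, 65) = 30225.

26058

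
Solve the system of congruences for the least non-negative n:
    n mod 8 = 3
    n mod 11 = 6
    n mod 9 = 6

699

The moduli are pairwise coprime; M = 8·11·9 = 792.
M/8 = 99; 99 ≡ 3 (mod 8); 3·3 ≡ 1, so inverse 3.
M/11 = 72; 72 ≡ 6 (mod 11); 6·2 ≡ 1, so inverse 2.
M/9 = 88; 88 ≡ 7 (mod 9); 7·4 ≡ 1, so inverse 4.
n ≡ 3·99·3 + 6·72·2 + 6·88·4 = 3867.
3867 mod 792 = 699.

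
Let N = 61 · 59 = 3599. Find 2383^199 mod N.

1696

Mod 61: 2383 ≡ 4; by Fermat, exponent reduces to 199 mod 60 = 19; 4^19 ≡ 49 (mod 61).
Mod 59: 2383 ≡ 23; by Fermat, exponent reduces to 199 mod 58 = 25; 23^25 ≡ 44 (mod 59).
Combine by CRT: x ≡ 49 (mod 61), x ≡ 44 (mod 59) ⇒ x ≡ 1696 (mod 3599).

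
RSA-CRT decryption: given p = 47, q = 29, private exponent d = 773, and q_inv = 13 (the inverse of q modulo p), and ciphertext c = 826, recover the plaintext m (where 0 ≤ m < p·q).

d_p = d mod (p−1) = 773 mod 46 = 37; d_q = d mod (q−1) = 17.
m₁ = c^(d_p) mod p: c ≡ 27 (mod 47), and 27^37 mod 47 = 18.
m₂ = c^(d_q) mod q: c ≡ 14 (mod 29), and 14^17 mod 29 = 11.
h = q_inv·(m₁ − m₂) mod p = 13·(18 − 11) mod 47 = 44.
m = m₂ + h·q = 11 + 44·29 = 1287.

1287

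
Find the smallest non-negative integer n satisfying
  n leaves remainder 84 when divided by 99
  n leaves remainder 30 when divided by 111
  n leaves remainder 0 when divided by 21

24339

gcd(99, 111) = 3 and 3 | (30 − 84), so the pair is consistent; merging gives n ≡ 2361 (mod 3663), where 3663 = lcm(99, 111).
gcd(3663, 21) = 3 and 3 | (0 − 2361), so the pair is consistent; merging gives n ≡ 24339 (mod 25641), where 25641 = lcm(3663, 21).
The solution is unique modulo lcm(99, 111, 21) = 25641.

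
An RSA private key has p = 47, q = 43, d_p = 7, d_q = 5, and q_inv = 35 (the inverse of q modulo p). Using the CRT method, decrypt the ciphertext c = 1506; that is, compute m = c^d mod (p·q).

1162

m₁ = c^(d_p) mod p: c ≡ 2 (mod 47), and 2^7 mod 47 = 34.
m₂ = c^(d_q) mod q: c ≡ 1 (mod 43), and 1^5 mod 43 = 1.
h = q_inv·(m₁ − m₂) mod p = 35·(34 − 1) mod 47 = 27.
m = m₂ + h·q = 1 + 27·43 = 1162.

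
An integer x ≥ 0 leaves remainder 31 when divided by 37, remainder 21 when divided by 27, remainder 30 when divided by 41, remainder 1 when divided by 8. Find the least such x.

The moduli are pairwise coprime; N = 37·27·41·8 = 327672.
N/37 = 8856; 8856 ≡ 13 (mod 37); 13·20 ≡ 1, so inverse 20.
N/27 = 12136; 12136 ≡ 13 (mod 27); 13·25 ≡ 1, so inverse 25.
N/41 = 7992; 7992 ≡ 38 (mod 41); 38·27 ≡ 1, so inverse 27.
N/8 = 40959; 40959 ≡ 7 (mod 8); 7·7 ≡ 1, so inverse 7.
x ≡ 31·8856·20 + 21·12136·25 + 30·7992·27 + 1·40959·7 = 18622353.
18622353 mod 327672 = 272721.

272721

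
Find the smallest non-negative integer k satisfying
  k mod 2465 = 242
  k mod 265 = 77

101307

Combine the congruences pairwise.
gcd(2465, 265) = 5 and 5 | (77 − 242), so the pair is consistent; merging gives k ≡ 101307 (mod 130645), where 130645 = lcm(2465, 265).
The solution is unique modulo lcm(2465, 265) = 130645.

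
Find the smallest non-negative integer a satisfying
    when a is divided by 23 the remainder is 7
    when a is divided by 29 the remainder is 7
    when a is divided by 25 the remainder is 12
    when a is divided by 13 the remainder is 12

The moduli are pairwise coprime; N = 23·29·25·13 = 216775.
N/23 = 9425; 9425 ≡ 18 (mod 23); 18·9 ≡ 1, so inverse 9.
N/29 = 7475; 7475 ≡ 22 (mod 29); 22·4 ≡ 1, so inverse 4.
N/25 = 8671; 8671 ≡ 21 (mod 25); 21·6 ≡ 1, so inverse 6.
N/13 = 16675; 16675 ≡ 9 (mod 13); 9·3 ≡ 1, so inverse 3.
a ≡ 7·9425·9 + 7·7475·4 + 12·8671·6 + 12·16675·3 = 2027687.
2027687 mod 216775 = 76712.

76712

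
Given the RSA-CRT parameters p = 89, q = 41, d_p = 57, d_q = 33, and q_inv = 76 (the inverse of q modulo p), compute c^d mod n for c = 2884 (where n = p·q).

2679

m₁ = c^(d_p) mod p: c ≡ 36 (mod 89), and 36^57 mod 89 = 9.
m₂ = c^(d_q) mod q: c ≡ 14 (mod 41), and 14^33 mod 41 = 14.
h = q_inv·(m₁ − m₂) mod p = 76·(9 − 14) mod 89 = 65.
m = m₂ + h·q = 14 + 65·41 = 2679.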